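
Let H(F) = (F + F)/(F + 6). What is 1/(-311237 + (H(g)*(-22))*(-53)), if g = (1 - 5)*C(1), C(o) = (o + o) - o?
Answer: -1/315901 ≈ -3.1655e-6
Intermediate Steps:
C(o) = o (C(o) = 2*o - o = o)
g = -4 (g = (1 - 5)*1 = -4*1 = -4)
H(F) = 2*F/(6 + F) (H(F) = (2*F)/(6 + F) = 2*F/(6 + F))
1/(-311237 + (H(g)*(-22))*(-53)) = 1/(-311237 + ((2*(-4)/(6 - 4))*(-22))*(-53)) = 1/(-311237 + ((2*(-4)/2)*(-22))*(-53)) = 1/(-311237 + ((2*(-4)*(½))*(-22))*(-53)) = 1/(-311237 - 4*(-22)*(-53)) = 1/(-311237 + 88*(-53)) = 1/(-311237 - 4664) = 1/(-315901) = -1/315901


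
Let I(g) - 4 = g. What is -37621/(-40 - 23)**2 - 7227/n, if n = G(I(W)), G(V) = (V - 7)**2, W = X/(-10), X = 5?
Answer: -2379169/3969 ≈ -599.44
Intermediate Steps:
W = -1/2 (W = 5/(-10) = 5*(-1/10) = -1/2 ≈ -0.50000)
I(g) = 4 + g
G(V) = (-7 + V)**2
n = 49/4 (n = (-7 + (4 - 1/2))**2 = (-7 + 7/2)**2 = (-7/2)**2 = 49/4 ≈ 12.250)
-37621/(-40 - 23)**2 - 7227/n = -37621/(-40 - 23)**2 - 7227/49/4 = -37621/((-63)**2) - 7227*4/49 = -37621/3969 - 28908/49 = -2379169/3969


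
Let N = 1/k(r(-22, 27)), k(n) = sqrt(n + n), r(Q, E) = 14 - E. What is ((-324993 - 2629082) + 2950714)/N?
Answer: -3361*I*sqrt(26) ≈ -17138.0*I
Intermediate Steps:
k(n) = sqrt(2)*sqrt(n) (k(n) = sqrt(2*n) = sqrt(2)*sqrt(n))
N = -I*sqrt(26)/26 (N = 1/(sqrt(2)*sqrt(14 - 1*27)) = 1/(sqrt(2)*sqrt(14 - 27)) = 1/(sqrt(2)*sqrt(-13)) = 1/(sqrt(2)*(I*sqrt(13))) = 1/(I*sqrt(26)) = -I*sqrt(26)/26 ≈ -0.19612*I)
((-324993 - 2629082) + 2950714)/N = ((-324993 - 2629082) + 2950714)/((-I*sqrt(26)/26)) = (-2954075 + 2950714)*(I*sqrt(26)) = -3361*I*sqrt(26)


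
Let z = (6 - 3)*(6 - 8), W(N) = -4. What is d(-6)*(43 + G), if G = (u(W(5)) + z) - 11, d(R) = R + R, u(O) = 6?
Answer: -384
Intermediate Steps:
z = -6 (z = 3*(-2) = -6)
d(R) = 2*R
G = -11 (G = (6 - 6) - 11 = 0 - 11 = -11)
d(-6)*(43 + G) = (2*(-6))*(43 - 11) = -12*32 = -384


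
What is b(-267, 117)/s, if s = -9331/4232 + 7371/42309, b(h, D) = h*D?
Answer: 207162803016/13466341 ≈ 15384.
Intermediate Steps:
b(h, D) = D*h
s = -13466341/6631544 (s = -9331*1/4232 + 7371*(1/42309) = -9331/4232 + 273/1567 = -13466341/6631544 ≈ -2.0306)
b(-267, 117)/s = (117*(-267))/(-13466341/6631544) = -31239*(-6631544/13466341) = 207162803016/13466341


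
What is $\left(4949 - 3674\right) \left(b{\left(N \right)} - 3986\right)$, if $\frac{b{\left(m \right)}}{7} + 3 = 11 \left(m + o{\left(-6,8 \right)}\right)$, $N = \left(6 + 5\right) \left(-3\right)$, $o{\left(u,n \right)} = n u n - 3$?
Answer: $-46342425$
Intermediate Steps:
$o{\left(u,n \right)} = -3 + u n^{2}$ ($o{\left(u,n \right)} = u n^{2} - 3 = -3 + u n^{2}$)
$N = -33$ ($N = 11 \left(-3\right) = -33$)
$b{\left(m \right)} = -29820 + 77 m$ ($b{\left(m \right)} = -21 + 7 \cdot 11 \left(m - \left(3 + 6 \cdot 8^{2}\right)\right) = -21 + 7 \cdot 11 \left(m - 387\right) = -21 + 7 \cdot 11 \left(-387 + m\right) = -21 + 7 \left(-4257 + 11 m\right) = -21 + \left(-29799 + 77 m\right) = -29820 + 77 m$)
$\left(4949 - 3674\right) \left(b{\left(N \right)} - 3986\right) = \left(4949 - 3674\right) \left(\left(-29820 + 77 \left(-33\right)\right) - 3986\right) = 1275 \left(\left(-29820 - 2541\right) - 3986\right) = 1275 \left(-32361 - 3986\right) = 1275 \left(-36347\right) = -46342425$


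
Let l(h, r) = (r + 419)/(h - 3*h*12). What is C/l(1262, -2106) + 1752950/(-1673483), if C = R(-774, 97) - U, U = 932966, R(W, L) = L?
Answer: -9850796426768320/403309403 ≈ -2.4425e+7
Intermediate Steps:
C = -932869 (C = 97 - 1*932966 = 97 - 932966 = -932869)
l(h, r) = -(419 + r)/(35*h) (l(h, r) = (419 + r)/(h - 36*h) = (419 + r)/((-35*h)) = (419 + r)*(-1/(35*h)) = -(419 + r)/(35*h))
C/l(1262, -2106) + 1752950/(-1673483) = -932869*44170/(-419 - 1*(-2106)) + 1752950/(-1673483) = -932869*44170/(-419 + 2106) + 1752950*(-1/1673483) = -932869/((1/35)*(1/1262)*1687) - 1752950/1673483 = -932869/241/6310 - 1752950/1673483 = -932869*6310/241 - 1752950/1673483 = -5886403390/241 - 1752950/1673483 = -9850796426768320/403309403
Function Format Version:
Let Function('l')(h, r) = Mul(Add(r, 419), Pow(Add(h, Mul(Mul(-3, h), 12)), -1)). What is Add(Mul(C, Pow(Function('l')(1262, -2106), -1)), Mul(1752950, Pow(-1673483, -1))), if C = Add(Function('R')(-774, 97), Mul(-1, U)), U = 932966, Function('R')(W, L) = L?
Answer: Rational(-9850796426768320, 403309403) ≈ -2.4425e+7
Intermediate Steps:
C = -932869 (C = Add(97, Mul(-1, 932966)) = Add(97, -932966) = -932869)
Function('l')(h, r) = Mul(Rational(-1, 35), Pow(h, -1), Add(419, r)) (Function('l')(h, r) = Mul(Add(419, r), Pow(Add(h, Mul(-36, h)), -1)) = Mul(Add(419, r), Pow(Mul(-35, h), -1)) = Mul(Add(419, r), Mul(Rational(-1, 35), Pow(h, -1))) = Mul(Rational(-1, 35), Pow(h, -1), Add(419, r)))
Add(Mul(C, Pow(Function('l')(1262, -2106), -1)), Mul(1752950, Pow(-1673483, -1))) = Add(Mul(-932869, Pow(Mul(Rational(1, 35), Pow(1262, -1), Add(-419, Mul(-1, -2106))), -1)), Mul(1752950, Pow(-1673483, -1))) = Add(Mul(-932869, Pow(Mul(Rational(1, 35), Rational(1, 1262), Add(-419, 2106)), -1)), Mul(1752950, Rational(-1, 1673483))) = Add(Mul(-932869, Pow(Mul(Rational(1, 35), Rational(1, 1262), 1687), -1)), Rational(-1752950, 1673483)) = Add(Mul(-932869, Pow(Rational(241, 6310), -1)), Rational(-1752950, 1673483)) = Add(Mul(-932869, Rational(6310, 241)), Rational(-1752950, 1673483)) = Add(Rational(-5886403390, 241), Rational(-1752950, 1673483)) = Rational(-9850796426768320, 403309403)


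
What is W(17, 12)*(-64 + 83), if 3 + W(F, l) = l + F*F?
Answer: 5662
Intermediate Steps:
W(F, l) = -3 + l + F² (W(F, l) = -3 + (l + F*F) = -3 + (l + F²) = -3 + l + F²)
W(17, 12)*(-64 + 83) = (-3 + 12 + 17²)*(-64 + 83) = (-3 + 12 + 289)*19 = 298*19 = 5662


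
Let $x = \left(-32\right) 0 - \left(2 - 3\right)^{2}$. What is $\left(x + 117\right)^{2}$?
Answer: $13456$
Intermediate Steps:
$x = -1$ ($x = 0 - \left(-1\right)^{2} = 0 - 1 = -1$)
$\left(x + 117\right)^{2} = \left(-1 + 117\right)^{2} = 116^{2} = 13456$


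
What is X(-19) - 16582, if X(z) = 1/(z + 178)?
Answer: -2636537/159 ≈ -16582.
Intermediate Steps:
X(z) = 1/(178 + z)
X(-19) - 16582 = 1/(178 - 19) - 16582 = 1/159 - 16582 = -2636537/159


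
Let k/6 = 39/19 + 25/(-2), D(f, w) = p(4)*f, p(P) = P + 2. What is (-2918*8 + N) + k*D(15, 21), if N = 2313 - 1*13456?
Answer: -762443/19 ≈ -40129.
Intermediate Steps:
p(P) = 2 + P
D(f, w) = 6*f (D(f, w) = (2 + 4)*f = 6*f)
N = -11143 (N = 2313 - 13456 = -11143)
k = -1191/19 (k = 6*(39/19 + 25/(-2)) = 6*(39*(1/19) + 25*(-½)) = 6*(39/19 - 25/2) = 6*(-397/38) = -1191/19 ≈ -62.684)
(-2918*8 + N) + k*D(15, 21) = (-2918*8 - 11143) - 7146*15/19 = (-23344 - 11143) - 1191/19*90 = -34487 - 107190/19 = -762443/19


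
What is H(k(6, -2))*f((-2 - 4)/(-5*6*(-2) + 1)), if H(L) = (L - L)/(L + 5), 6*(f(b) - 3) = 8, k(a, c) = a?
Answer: 0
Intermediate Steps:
f(b) = 13/3 (f(b) = 3 + (1/6)*8 = 3 + 4/3 = 13/3)
H(L) = 0 (H(L) = 0/(5 + L) = 0)
H(k(6, -2))*f((-2 - 4)/(-5*6*(-2) + 1)) = 0*(13/3) = 0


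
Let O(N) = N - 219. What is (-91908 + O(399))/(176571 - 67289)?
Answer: -45864/54641 ≈ -0.83937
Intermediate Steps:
O(N) = -219 + N
(-91908 + O(399))/(176571 - 67289) = (-91908 + (-219 + 399))/(176571 - 67289) = (-91908 + 180)/109282 = -91728*1/109282 = -45864/54641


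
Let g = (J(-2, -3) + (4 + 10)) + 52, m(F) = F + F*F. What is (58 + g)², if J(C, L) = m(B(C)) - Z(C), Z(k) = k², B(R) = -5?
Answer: 19600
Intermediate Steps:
m(F) = F + F²
J(C, L) = 20 - C² (J(C, L) = -5*(1 - 5) - C² = -5*(-4) - C² = 20 - C²)
g = 82 (g = ((20 - 1*(-2)²) + (4 + 10)) + 52 = ((20 - 1*4) + 14) + 52 = ((20 - 4) + 14) + 52 = (16 + 14) + 52 = 30 + 52 = 82)
(58 + g)² = (58 + 82)² = 140² = 19600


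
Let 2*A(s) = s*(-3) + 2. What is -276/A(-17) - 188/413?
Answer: -237940/21889 ≈ -10.870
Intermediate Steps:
A(s) = 1 - 3*s/2 (A(s) = (s*(-3) + 2)/2 = (-3*s + 2)/2 = (2 - 3*s)/2 = 1 - 3*s/2)
-276/A(-17) - 188/413 = -276/(1 - 3/2*(-17)) - 188/413 = -276/(1 + 51/2) - 188*1/413 = -276/53/2 - 188/413 = -276*2/53 - 188/413 = -552/53 - 188/413 = -237940/21889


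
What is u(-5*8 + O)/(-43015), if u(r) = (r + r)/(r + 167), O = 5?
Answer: 1/81114 ≈ 1.2328e-5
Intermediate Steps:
u(r) = 2*r/(167 + r) (u(r) = (2*r)/(167 + r) = 2*r/(167 + r))
u(-5*8 + O)/(-43015) = (2*(-5*8 + 5)/(167 + (-5*8 + 5)))/(-43015) = (2*(-40 + 5)/(167 + (-40 + 5)))*(-1/43015) = (2*(-35)/(167 - 35))*(-1/43015) = (2*(-35)/132)*(-1/43015) = (2*(-35)*(1/132))*(-1/43015) = -35/66*(-1/43015) = 1/81114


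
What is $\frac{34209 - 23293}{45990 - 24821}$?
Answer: $\frac{10916}{21169} \approx 0.51566$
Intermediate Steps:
$\frac{34209 - 23293}{45990 - 24821} = \frac{34209 - 23293}{21169} = 10916 \cdot \frac{1}{21169} = \frac{10916}{21169}$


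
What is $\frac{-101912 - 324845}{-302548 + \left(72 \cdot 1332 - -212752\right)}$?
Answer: $- \frac{426757}{6108} \approx -69.869$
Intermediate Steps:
$\frac{-101912 - 324845}{-302548 + \left(72 \cdot 1332 - -212752\right)} = - \frac{426757}{-302548 + \left(95904 + 212752\right)} = - \frac{426757}{-302548 + 308656} = - \frac{426757}{6108}$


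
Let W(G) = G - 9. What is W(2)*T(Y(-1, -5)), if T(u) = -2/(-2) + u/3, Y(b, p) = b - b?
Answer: -7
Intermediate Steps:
W(G) = -9 + G
Y(b, p) = 0
T(u) = 1 + u/3 (T(u) = -2*(-½) + u*(⅓) = 1 + u/3)
W(2)*T(Y(-1, -5)) = (-9 + 2)*(1 + (⅓)*0) = -7*(1 + 0) = -7*1 = -7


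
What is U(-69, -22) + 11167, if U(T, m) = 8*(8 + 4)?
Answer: 11263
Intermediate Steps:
U(T, m) = 96 (U(T, m) = 8*12 = 96)
U(-69, -22) + 11167 = 96 + 11167 = 11263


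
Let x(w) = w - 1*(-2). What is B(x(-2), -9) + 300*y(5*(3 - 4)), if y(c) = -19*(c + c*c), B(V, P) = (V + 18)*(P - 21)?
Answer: -114540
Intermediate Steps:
x(w) = 2 + w (x(w) = w + 2 = 2 + w)
B(V, P) = (-21 + P)*(18 + V) (B(V, P) = (18 + V)*(-21 + P) = (-21 + P)*(18 + V))
y(c) = -19*c - 19*c² (y(c) = -19*(c + c²) = -19*c - 19*c²)
B(x(-2), -9) + 300*y(5*(3 - 4)) = (-378 - 21*(2 - 2) + 18*(-9) - 9*(2 - 2)) + 300*(-19*5*(3 - 4)*(1 + 5*(3 - 4))) = (-378 - 21*0 - 162 - 9*0) + 300*(-19*5*(-1)*(1 + 5*(-1))) = (-378 + 0 - 162 + 0) + 300*(-19*(-5)*(1 - 5)) = -540 + 300*(-19*(-5)*(-4)) = -540 + 300*(-380) = -540 - 114000 = -114540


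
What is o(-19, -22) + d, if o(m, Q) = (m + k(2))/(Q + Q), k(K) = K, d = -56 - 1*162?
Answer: -9575/44 ≈ -217.61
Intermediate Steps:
d = -218 (d = -56 - 162 = -218)
o(m, Q) = (2 + m)/(2*Q) (o(m, Q) = (m + 2)/(Q + Q) = (2 + m)/((2*Q)) = (2 + m)*(1/(2*Q)) = (2 + m)/(2*Q))
o(-19, -22) + d = (1/2)*(2 - 19)/(-22) - 218 = (1/2)*(-1/22)*(-17) - 218 = 17/44 - 218 = -9575/44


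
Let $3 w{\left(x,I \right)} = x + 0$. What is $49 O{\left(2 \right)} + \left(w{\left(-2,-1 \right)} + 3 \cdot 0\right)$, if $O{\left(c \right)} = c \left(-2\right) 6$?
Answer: $- \frac{3530}{3} \approx -1176.7$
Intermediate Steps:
$w{\left(x,I \right)} = \frac{x}{3}$ ($w{\left(x,I \right)} = \frac{x + 0}{3} = \frac{x}{3}$)
$O{\left(c \right)} = - 12 c$ ($O{\left(c \right)} = - 2 c 6 = - 12 c$)
$49 O{\left(2 \right)} + \left(w{\left(-2,-1 \right)} + 3 \cdot 0\right) = 49 \left(\left(-12\right) 2\right) + \left(\frac{1}{3} \left(-2\right) + 3 \cdot 0\right) = 49 \left(-24\right) + \left(- \frac{2}{3} + 0\right) = -1176 - \frac{2}{3} = - \frac{3530}{3}$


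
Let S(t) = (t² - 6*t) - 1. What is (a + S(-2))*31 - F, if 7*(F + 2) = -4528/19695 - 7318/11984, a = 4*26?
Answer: 3049186608061/826087080 ≈ 3691.1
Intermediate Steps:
a = 104
S(t) = -1 + t² - 6*t
F = -1751369941/826087080 (F = -2 + (-4528/19695 - 7318/11984)/7 = -2 + (-4528*1/19695 - 7318*1/11984)/7 = -2 + (-4528/19695 - 3659/5992)/7 = -2 + (⅐)*(-99195781/118012440) = -2 - 99195781/826087080 = -1751369941/826087080 ≈ -2.1201)
(a + S(-2))*31 - F = (104 + (-1 + (-2)² - 6*(-2)))*31 - 1*(-1751369941/826087080) = (104 + (-1 + 4 + 12))*31 + 1751369941/826087080 = (104 + 15)*31 + 1751369941/826087080 = 119*31 + 1751369941/826087080 = 3689 + 1751369941/826087080 = 3049186608061/826087080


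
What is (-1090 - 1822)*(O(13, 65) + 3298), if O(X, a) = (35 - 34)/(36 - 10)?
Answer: -9603888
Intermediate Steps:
O(X, a) = 1/26
(-1090 - 1822)*(O(13, 65) + 3298) = (-1090 - 1822)*(1/26 + 3298) = -2912*85749/26 = -9603888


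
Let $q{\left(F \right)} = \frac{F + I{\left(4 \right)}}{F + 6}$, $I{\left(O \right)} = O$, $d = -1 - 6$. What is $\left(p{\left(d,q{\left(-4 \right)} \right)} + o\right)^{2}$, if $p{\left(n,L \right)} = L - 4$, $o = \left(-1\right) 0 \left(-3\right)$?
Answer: $16$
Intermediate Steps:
$d = -7$
$q{\left(F \right)} = \frac{4 + F}{6 + F}$ ($q{\left(F \right)} = \frac{F + 4}{F + 6} = \frac{4 + F}{6 + F}$)
$o = 0$ ($o = 0 \left(-3\right) = 0$)
$p{\left(n,L \right)} = -4 + L$ ($p{\left(n,L \right)} = L - 4 = -4 + L$)
$\left(p{\left(d,q{\left(-4 \right)} \right)} + o\right)^{2} = \left(\left(-4 + \frac{4 - 4}{6 - 4}\right) + 0\right)^{2} = \left(\left(-4 + \frac{1}{2} \cdot 0\right) + 0\right)^{2} = \left(\left(-4 + 0\right) + 0\right)^{2} = \left(-4 + 0\right)^{2} = \left(-4\right)^{2} = 16$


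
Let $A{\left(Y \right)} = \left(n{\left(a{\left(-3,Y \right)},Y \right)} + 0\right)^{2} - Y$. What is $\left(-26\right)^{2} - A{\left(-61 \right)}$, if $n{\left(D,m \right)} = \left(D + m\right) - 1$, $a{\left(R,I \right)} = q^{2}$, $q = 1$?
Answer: $-3106$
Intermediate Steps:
$a{\left(R,I \right)} = 1$ ($a{\left(R,I \right)} = 1^{2} = 1$)
$n{\left(D,m \right)} = -1 + D + m$
$A{\left(Y \right)} = Y^{2} - Y$ ($A{\left(Y \right)} = \left(\left(-1 + 1 + Y\right) + 0\right)^{2} - Y = \left(Y + 0\right)^{2} - Y = Y^{2} - Y$)
$\left(-26\right)^{2} - A{\left(-61 \right)} = \left(-26\right)^{2} - - 61 \left(-1 - 61\right) = 676 - \left(-61\right) \left(-62\right) = 676 - 3782 = -3106$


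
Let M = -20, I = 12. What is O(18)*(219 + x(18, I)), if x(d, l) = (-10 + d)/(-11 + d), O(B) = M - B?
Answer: -58558/7 ≈ -8365.4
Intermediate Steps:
O(B) = -20 - B
x(d, l) = (-10 + d)/(-11 + d)
O(18)*(219 + x(18, I)) = (-20 - 1*18)*(219 + (-10 + 18)/(-11 + 18)) = (-20 - 18)*(219 + 8/7) = -38*(219 + (1/7)*8) = -38*(219 + 8/7) = -38*1541/7 = -58558/7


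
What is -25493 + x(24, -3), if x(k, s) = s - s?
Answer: -25493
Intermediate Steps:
x(k, s) = 0
-25493 + x(24, -3) = -25493 + 0 = -25493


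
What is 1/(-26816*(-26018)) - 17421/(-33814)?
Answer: 6077304438731/11795991718016 ≈ 0.51520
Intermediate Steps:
1/(-26816*(-26018)) - 17421/(-33814) = -1/26816*(-1/26018) - 17421*(-1/33814) = 1/697698688 + 17421/33814 = 6077304438731/11795991718016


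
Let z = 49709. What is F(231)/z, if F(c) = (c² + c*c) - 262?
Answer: 106460/49709 ≈ 2.1417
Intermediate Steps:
F(c) = -262 + 2*c² (F(c) = (c² + c²) - 262 = 2*c² - 262 = -262 + 2*c²)
F(231)/z = (-262 + 2*231²)/49709 = (-262 + 2*53361)*(1/49709) = (-262 + 106722)*(1/49709) = 106460*(1/49709) = 106460/49709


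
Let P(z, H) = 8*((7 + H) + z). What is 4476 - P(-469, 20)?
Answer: 8012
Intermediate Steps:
P(z, H) = 56 + 8*H + 8*z (P(z, H) = 8*(7 + H + z) = 56 + 8*H + 8*z)
4476 - P(-469, 20) = 4476 - (56 + 8*20 + 8*(-469)) = 4476 - (56 + 160 - 3752) = 4476 - 1*(-3536) = 4476 + 3536 = 8012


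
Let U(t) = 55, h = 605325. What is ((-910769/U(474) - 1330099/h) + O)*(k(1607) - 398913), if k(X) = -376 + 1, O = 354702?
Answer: -299670034780607296/2219525 ≈ -1.3502e+11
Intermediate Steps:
k(X) = -375
((-910769/U(474) - 1330099/h) + O)*(k(1607) - 398913) = ((-910769/55 - 1330099/605325) + 354702)*(-375 - 398913) = ((-910769*1/55 - 1330099*1/605325) + 354702)*(-399288) = ((-910769/55 - 1330099/605325) + 354702)*(-399288) = (-110276880074/6658575 + 354702)*(-399288) = (2251532989576/6658575)*(-399288) = -299670034780607296/2219525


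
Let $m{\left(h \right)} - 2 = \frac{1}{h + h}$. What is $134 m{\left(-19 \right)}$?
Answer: $\frac{5025}{19} \approx 264.47$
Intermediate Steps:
$m{\left(h \right)} = 2 + \frac{1}{2 h}$ ($m{\left(h \right)} = 2 + \frac{1}{h + h} = 2 + \frac{1}{2 h}$)
$134 m{\left(-19 \right)} = 134 \left(2 + \frac{1}{2 \left(-19\right)}\right) = 134 \left(2 + \frac{1}{2} \left(- \frac{1}{19}\right)\right) = 134 \left(2 - \frac{1}{38}\right) = 134 \cdot \frac{75}{38} = \frac{5025}{19}$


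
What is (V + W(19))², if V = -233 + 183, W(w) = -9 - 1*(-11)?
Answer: 2304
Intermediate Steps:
W(w) = 2 (W(w) = -9 + 11 = 2)
V = -50
(V + W(19))² = (-50 + 2)² = (-48)² = 2304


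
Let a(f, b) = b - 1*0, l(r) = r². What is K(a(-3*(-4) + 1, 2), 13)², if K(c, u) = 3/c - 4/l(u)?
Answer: 249001/114244 ≈ 2.1796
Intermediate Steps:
a(f, b) = b (a(f, b) = b + 0 = b)
K(c, u) = -4/u² + 3/c (K(c, u) = 3/c - 4/u² = -4/u² + 3/c)
K(a(-3*(-4) + 1, 2), 13)² = (-4/13² + 3/2)² = (-4*1/169 + 3*(½))² = (-4/169 + 3/2)² = (499/338)² = 249001/114244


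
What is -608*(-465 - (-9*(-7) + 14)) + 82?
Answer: 329618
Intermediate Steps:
-608*(-465 - (-9*(-7) + 14)) + 82 = -608*(-465 - (63 + 14)) + 82 = -608*(-465 - 1*77) + 82 = -608*(-465 - 77) + 82 = -608*(-542) + 82 = 329536 + 82 = 329618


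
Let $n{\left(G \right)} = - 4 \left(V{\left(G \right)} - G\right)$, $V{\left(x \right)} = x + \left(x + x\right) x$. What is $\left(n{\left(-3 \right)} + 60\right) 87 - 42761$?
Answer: $-43805$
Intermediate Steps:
$V{\left(x \right)} = x + 2 x^{2}$ ($V{\left(x \right)} = x + 2 x x = x + 2 x^{2}$)
$n{\left(G \right)} = 4 G - 4 G \left(1 + 2 G\right)$ ($n{\left(G \right)} = - 4 \left(G \left(1 + 2 G\right) - G\right) = - 4 \left(- G + G \left(1 + 2 G\right)\right) = 4 G - 4 G \left(1 + 2 G\right)$)
$\left(n{\left(-3 \right)} + 60\right) 87 - 42761 = \left(- 8 \left(-3\right)^{2} + 60\right) 87 - 42761 = \left(\left(-8\right) 9 + 60\right) 87 - 42761 = \left(-72 + 60\right) 87 - 42761 = \left(-12\right) 87 - 42761 = -1044 - 42761 = -43805$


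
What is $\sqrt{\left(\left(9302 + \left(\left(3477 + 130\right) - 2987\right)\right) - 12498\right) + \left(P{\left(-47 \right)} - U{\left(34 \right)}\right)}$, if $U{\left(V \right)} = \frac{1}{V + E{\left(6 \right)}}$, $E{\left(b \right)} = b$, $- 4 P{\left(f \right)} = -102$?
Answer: $\frac{i \sqrt{1020210}}{20} \approx 50.503 i$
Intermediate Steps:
$P{\left(f \right)} = \frac{51}{2}$ ($P{\left(f \right)} = \left(- \frac{1}{4}\right) \left(-102\right) = \frac{51}{2}$)
$U{\left(V \right)} = \frac{1}{6 + V}$ ($U{\left(V \right)} = \frac{1}{V + 6} = \frac{1}{6 + V}$)
$\sqrt{\left(\left(9302 + \left(\left(3477 + 130\right) - 2987\right)\right) - 12498\right) + \left(P{\left(-47 \right)} - U{\left(34 \right)}\right)} = \sqrt{\left(\left(9302 + \left(\left(3477 + 130\right) - 2987\right)\right) - 12498\right) + \left(\frac{51}{2} - \frac{1}{6 + 34}\right)} = \sqrt{\left(\left(9302 + \left(3607 - 2987\right)\right) - 12498\right) + \left(\frac{51}{2} - \frac{1}{40}\right)} = \sqrt{\left(\left(9302 + 620\right) - 12498\right) + \left(\frac{51}{2} - \frac{1}{40}\right)} = \sqrt{\left(9922 - 12498\right) + \left(\frac{51}{2} - \frac{1}{40}\right)} = \sqrt{-2576 + \frac{1019}{40}} = \sqrt{- \frac{102021}{40}} = \frac{i \sqrt{1020210}}{20}$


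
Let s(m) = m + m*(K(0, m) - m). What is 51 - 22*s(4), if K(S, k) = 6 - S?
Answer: -213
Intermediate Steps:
s(m) = m + m*(6 - m) (s(m) = m + m*((6 - 1*0) - m) = m + m*((6 + 0) - m) = m + m*(6 - m))
51 - 22*s(4) = 51 - 88*(7 - 1*4) = 51 - 88*(7 - 4) = 51 - 88*3 = 51 - 22*12 = 51 - 264 = -213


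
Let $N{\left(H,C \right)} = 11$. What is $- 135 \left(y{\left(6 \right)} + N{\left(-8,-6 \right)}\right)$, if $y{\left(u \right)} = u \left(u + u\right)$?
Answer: $-11205$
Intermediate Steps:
$y{\left(u \right)} = 2 u^{2}$ ($y{\left(u \right)} = u 2 u = 2 u^{2}$)
$- 135 \left(y{\left(6 \right)} + N{\left(-8,-6 \right)}\right) = - 135 \left(2 \cdot 6^{2} + 11\right) = - 135 \left(2 \cdot 36 + 11\right) = - 135 \left(72 + 11\right) = \left(-135\right) 83 = -11205$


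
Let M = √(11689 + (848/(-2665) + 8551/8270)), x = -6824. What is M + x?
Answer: -6824 + √227127326627690710/4407910 ≈ -6715.9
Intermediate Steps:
M = √227127326627690710/4407910 (M = √(11689 + (848*(-1/2665) + 8551*(1/8270))) = √(11689 + (-848/2665 + 8551/8270)) = √(11689 + 3155091/4407910) = √(51527215081/4407910) = √227127326627690710/4407910 ≈ 108.12)
M + x = √227127326627690710/4407910 - 6824 = -6824 + √227127326627690710/4407910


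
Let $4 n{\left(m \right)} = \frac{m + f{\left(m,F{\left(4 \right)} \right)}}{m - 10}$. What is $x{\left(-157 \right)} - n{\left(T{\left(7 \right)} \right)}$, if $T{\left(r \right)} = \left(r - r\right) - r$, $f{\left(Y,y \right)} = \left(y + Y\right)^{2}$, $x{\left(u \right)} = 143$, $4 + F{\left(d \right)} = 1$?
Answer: $\frac{9817}{68} \approx 144.37$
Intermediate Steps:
$F{\left(d \right)} = -3$ ($F{\left(d \right)} = -4 + 1 = -3$)
$f{\left(Y,y \right)} = \left(Y + y\right)^{2}$
$T{\left(r \right)} = - r$ ($T{\left(r \right)} = 0 - r = - r$)
$n{\left(m \right)} = \frac{m + \left(-3 + m\right)^{2}}{4 \left(-10 + m\right)}$ ($n{\left(m \right)} = \frac{\left(m + \left(m - 3\right)^{2}\right) \frac{1}{m - 10}}{4} = \frac{\left(m + \left(-3 + m\right)^{2}\right) \frac{1}{-10 + m}}{4} = \frac{\frac{1}{-10 + m} \left(m + \left(-3 + m\right)^{2}\right)}{4} = \frac{m + \left(-3 + m\right)^{2}}{4 \left(-10 + m\right)}$)
$x{\left(-157 \right)} - n{\left(T{\left(7 \right)} \right)} = 143 - \frac{\left(-1\right) 7 + \left(-3 - 7\right)^{2}}{4 \left(-10 - 7\right)} = 143 - \frac{-7 + \left(-3 - 7\right)^{2}}{4 \left(-10 - 7\right)} = 143 - \frac{-7 + \left(-10\right)^{2}}{4 \left(-17\right)} = 143 - \frac{1}{4} \left(- \frac{1}{17}\right) \left(-7 + 100\right) = 143 - \frac{1}{4} \left(- \frac{1}{17}\right) 93 = 143 - - \frac{93}{68} = 143 + \frac{93}{68} = \frac{9817}{68}$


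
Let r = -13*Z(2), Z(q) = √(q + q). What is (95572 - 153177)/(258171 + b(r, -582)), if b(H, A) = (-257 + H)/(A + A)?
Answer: -67052220/300511327 ≈ -0.22313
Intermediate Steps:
Z(q) = √2*√q (Z(q) = √(2*q) = √2*√q)
r = -26 (r = -13*√2*√2 = -13*2 = -26)
b(H, A) = (-257 + H)/(2*A) (b(H, A) = (-257 + H)/((2*A)) = (-257 + H)*(1/(2*A)) = (-257 + H)/(2*A))
(95572 - 153177)/(258171 + b(r, -582)) = (95572 - 153177)/(258171 + (½)*(-257 - 26)/(-582)) = -57605/(258171 + (½)*(-1/582)*(-283)) = -57605/(258171 + 283/1164) = -57605/300511327/1164 = -57605*1164/300511327 = -67052220/300511327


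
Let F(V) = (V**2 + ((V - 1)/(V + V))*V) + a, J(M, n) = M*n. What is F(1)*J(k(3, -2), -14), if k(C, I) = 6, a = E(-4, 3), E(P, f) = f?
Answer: -336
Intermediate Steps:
a = 3
F(V) = 5/2 + V**2 + V/2 (F(V) = (V**2 + ((V - 1)/(V + V))*V) + 3 = (V**2 + ((-1 + V)/((2*V)))*V) + 3 = (V**2 + ((-1 + V)*(1/(2*V)))*V) + 3 = (V**2 + ((-1 + V)/(2*V))*V) + 3 = (V**2 + (-1/2 + V/2)) + 3 = (-1/2 + V**2 + V/2) + 3 = 5/2 + V**2 + V/2)
F(1)*J(k(3, -2), -14) = (5/2 + 1**2 + (1/2)*1)*(6*(-14)) = (5/2 + 1 + 1/2)*(-84) = 4*(-84) = -336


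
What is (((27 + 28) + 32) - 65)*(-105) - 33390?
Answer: -35700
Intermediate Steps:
(((27 + 28) + 32) - 65)*(-105) - 33390 = ((55 + 32) - 65)*(-105) - 33390 = (87 - 65)*(-105) - 33390 = 22*(-105) - 33390 = -2310 - 33390 = -35700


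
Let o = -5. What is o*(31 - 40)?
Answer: 45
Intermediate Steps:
o*(31 - 40) = -5*(31 - 40) = -5*(-9) = 45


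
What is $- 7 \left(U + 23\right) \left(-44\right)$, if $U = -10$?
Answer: $4004$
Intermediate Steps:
$- 7 \left(U + 23\right) \left(-44\right) = - 7 \left(-10 + 23\right) \left(-44\right) = \left(-7\right) 13 \left(-44\right) = \left(-91\right) \left(-44\right) = 4004$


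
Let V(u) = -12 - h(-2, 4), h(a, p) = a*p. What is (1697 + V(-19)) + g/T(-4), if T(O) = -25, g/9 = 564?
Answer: 37249/25 ≈ 1490.0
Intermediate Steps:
g = 5076 (g = 9*564 = 5076)
V(u) = -4 (V(u) = -12 - (-2)*4 = -12 - 1*(-8) = -12 + 8 = -4)
(1697 + V(-19)) + g/T(-4) = (1697 - 4) + 5076/(-25) = 1693 + 5076*(-1/25) = 1693 - 5076/25 = 37249/25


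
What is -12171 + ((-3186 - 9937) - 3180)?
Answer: -28474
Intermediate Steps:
-12171 + ((-3186 - 9937) - 3180) = -12171 + (-13123 - 3180) = -12171 - 16303 = -28474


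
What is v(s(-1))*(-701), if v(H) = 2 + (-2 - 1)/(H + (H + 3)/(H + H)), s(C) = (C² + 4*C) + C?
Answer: -60286/31 ≈ -1944.7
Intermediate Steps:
s(C) = C² + 5*C
v(H) = 2 - 3/(H + (3 + H)/(2*H)) (v(H) = 2 - 3/(H + (3 + H)/((2*H))) = 2 - 3/(H + (3 + H)*(1/(2*H))) = 2 - 3/(H + (3 + H)/(2*H)))
v(s(-1))*(-701) = (2*(3 - (-2)*(5 - 1) + 2*(-(5 - 1))²)/(3 - (5 - 1) + 2*(-(5 - 1))²))*(-701) = (2*(3 - (-2)*4 + 2*(-1*4)²)/(3 - 1*4 + 2*(-1*4)²))*(-701) = (2*(3 - 2*(-4) + 2*(-4)²)/(3 - 4 + 2*(-4)²))*(-701) = (2*(3 + 8 + 2*16)/(3 - 4 + 2*16))*(-701) = (2*(3 + 8 + 32)/(3 - 4 + 32))*(-701) = (2*43/31)*(-701) = (2*(1/31)*43)*(-701) = (86/31)*(-701) = -60286/31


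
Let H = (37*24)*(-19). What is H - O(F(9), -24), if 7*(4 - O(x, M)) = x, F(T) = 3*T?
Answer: -118105/7 ≈ -16872.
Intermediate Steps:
O(x, M) = 4 - x/7
H = -16872 (H = 888*(-19) = -16872)
H - O(F(9), -24) = -16872 - (4 - 3*9/7) = -16872 - (4 - ⅐*27) = -16872 - (4 - 27/7) = -16872 - 1*⅐ = -16872 - ⅐ = -118105/7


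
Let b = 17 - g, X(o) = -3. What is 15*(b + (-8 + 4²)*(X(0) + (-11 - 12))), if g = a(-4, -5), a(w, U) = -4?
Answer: -2805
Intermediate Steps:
g = -4
b = 21 (b = 17 - 1*(-4) = 17 + 4 = 21)
15*(b + (-8 + 4²)*(X(0) + (-11 - 12))) = 15*(21 + (-8 + 4²)*(-3 + (-11 - 12))) = 15*(21 + (-8 + 16)*(-3 - 23)) = 15*(21 + 8*(-26)) = 15*(21 - 208) = 15*(-187) = -2805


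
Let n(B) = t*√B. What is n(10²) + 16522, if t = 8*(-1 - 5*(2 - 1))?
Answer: 16042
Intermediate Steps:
t = -48 (t = 8*(-1 - 5*1) = 8*(-1 - 5) = 8*(-6) = -48)
n(B) = -48*√B
n(10²) + 16522 = -48*√(10²) + 16522 = -48*√100 + 16522 = -48*10 + 16522 = -480 + 16522 = 16042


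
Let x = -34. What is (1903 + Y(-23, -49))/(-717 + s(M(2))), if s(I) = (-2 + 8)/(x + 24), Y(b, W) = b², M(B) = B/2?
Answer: -3040/897 ≈ -3.3891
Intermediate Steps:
M(B) = B/2 (M(B) = B*(½) = B/2)
s(I) = -⅗ (s(I) = (-2 + 8)/(-34 + 24) = 6/(-10) = 6*(-⅒) = -⅗)
(1903 + Y(-23, -49))/(-717 + s(M(2))) = (1903 + (-23)²)/(-717 - ⅗) = (1903 + 529)/(-3588/5) = 2432*(-5/3588) = -3040/897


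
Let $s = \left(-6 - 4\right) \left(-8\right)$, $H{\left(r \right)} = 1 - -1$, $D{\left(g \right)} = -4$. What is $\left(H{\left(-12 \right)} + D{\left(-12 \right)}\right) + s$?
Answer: $78$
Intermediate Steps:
$H{\left(r \right)} = 2$ ($H{\left(r \right)} = 1 + 1 = 2$)
$s = 80$ ($s = \left(-10\right) \left(-8\right) = 80$)
$\left(H{\left(-12 \right)} + D{\left(-12 \right)}\right) + s = \left(2 - 4\right) + 80 = -2 + 80 = 78$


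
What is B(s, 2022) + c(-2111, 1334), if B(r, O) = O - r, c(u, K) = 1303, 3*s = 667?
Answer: 9308/3 ≈ 3102.7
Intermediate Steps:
s = 667/3 (s = (1/3)*667 = 667/3 ≈ 222.33)
B(s, 2022) + c(-2111, 1334) = (2022 - 1*667/3) + 1303 = (2022 - 667/3) + 1303 = 5399/3 + 1303 = 9308/3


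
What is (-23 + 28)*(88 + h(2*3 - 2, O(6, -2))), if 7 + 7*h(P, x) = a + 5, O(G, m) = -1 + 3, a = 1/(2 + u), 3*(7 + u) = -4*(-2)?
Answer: 21475/49 ≈ 438.27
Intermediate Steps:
u = -13/3 (u = -7 + (-4*(-2))/3 = -7 + (⅓)*8 = -7 + 8/3 = -13/3 ≈ -4.3333)
a = -3/7 (a = 1/(2 - 13/3) = 1/(-7/3) = -3/7 ≈ -0.42857)
O(G, m) = 2
h(P, x) = -17/49 (h(P, x) = -1 + (-3/7 + 5)/7 = -1 + (⅐)*(32/7) = -1 + 32/49 = -17/49)
(-23 + 28)*(88 + h(2*3 - 2, O(6, -2))) = (-23 + 28)*(88 - 17/49) = 5*(4295/49) = 21475/49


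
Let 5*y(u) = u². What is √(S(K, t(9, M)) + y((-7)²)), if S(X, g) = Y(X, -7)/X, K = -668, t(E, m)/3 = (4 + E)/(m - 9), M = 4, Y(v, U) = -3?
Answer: √1339242305/1670 ≈ 21.914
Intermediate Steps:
t(E, m) = 3*(4 + E)/(-9 + m) (t(E, m) = 3*((4 + E)/(m - 9)) = 3*((4 + E)/(-9 + m)) = 3*(4 + E)/(-9 + m))
y(u) = u²/5
S(X, g) = -3/X
√(S(K, t(9, M)) + y((-7)²)) = √(-3/(-668) + ((-7)²)²/5) = √(-3*(-1/668) + (⅕)*49²) = √(3/668 + (⅕)*2401) = √(3/668 + 2401/5) = √(1603883/3340) = √1339242305/1670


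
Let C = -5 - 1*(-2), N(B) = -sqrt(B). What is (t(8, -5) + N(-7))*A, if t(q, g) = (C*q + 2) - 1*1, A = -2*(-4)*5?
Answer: -920 - 40*I*sqrt(7) ≈ -920.0 - 105.83*I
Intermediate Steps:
A = 40 (A = 8*5 = 40)
C = -3 (C = -5 + 2 = -3)
t(q, g) = 1 - 3*q (t(q, g) = (-3*q + 2) - 1*1 = (2 - 3*q) - 1 = 1 - 3*q)
(t(8, -5) + N(-7))*A = ((1 - 3*8) - sqrt(-7))*40 = ((1 - 24) - I*sqrt(7))*40 = (-23 - I*sqrt(7))*40 = -920 - 40*I*sqrt(7)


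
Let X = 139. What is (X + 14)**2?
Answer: 23409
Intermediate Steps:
(X + 14)**2 = (139 + 14)**2 = 153**2 = 23409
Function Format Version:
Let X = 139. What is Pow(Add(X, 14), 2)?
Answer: 23409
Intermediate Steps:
Pow(Add(X, 14), 2) = Pow(Add(139, 14), 2) = Pow(153, 2) = 23409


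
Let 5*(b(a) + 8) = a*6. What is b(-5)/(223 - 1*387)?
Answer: 7/82 ≈ 0.085366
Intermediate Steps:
b(a) = -8 + 6*a/5 (b(a) = -8 + (a*6)/5 = -8 + (6*a)/5 = -8 + 6*a/5)
b(-5)/(223 - 1*387) = (-8 + (6/5)*(-5))/(223 - 1*387) = (-8 - 6)/(223 - 387) = -14/(-164) = -14*(-1/164) = 7/82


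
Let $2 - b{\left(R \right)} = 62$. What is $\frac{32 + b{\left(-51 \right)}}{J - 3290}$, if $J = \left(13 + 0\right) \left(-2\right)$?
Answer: $\frac{7}{829} \approx 0.0084439$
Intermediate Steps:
$b{\left(R \right)} = -60$ ($b{\left(R \right)} = 2 - 62 = -60$)
$J = -26$ ($J = 13 \left(-2\right) = -26$)
$\frac{32 + b{\left(-51 \right)}}{J - 3290} = \frac{32 - 60}{-26 - 3290} = - \frac{28}{-26 - 3290} = - \frac{28}{-3316} = \left(-28\right) \left(- \frac{1}{3316}\right) = \frac{7}{829}$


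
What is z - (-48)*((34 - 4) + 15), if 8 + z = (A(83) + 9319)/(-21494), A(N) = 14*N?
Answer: 46244607/21494 ≈ 2151.5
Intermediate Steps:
z = -182433/21494 (z = -8 + (14*83 + 9319)/(-21494) = -8 + (1162 + 9319)*(-1/21494) = -8 + 10481*(-1/21494) = -8 - 10481/21494 = -182433/21494 ≈ -8.4876)
z - (-48)*((34 - 4) + 15) = -182433/21494 - (-48)*((34 - 4) + 15) = -182433/21494 - (-48)*(30 + 15) = -182433/21494 - (-48)*45 = -182433/21494 - 1*(-2160) = -182433/21494 + 2160 = 46244607/21494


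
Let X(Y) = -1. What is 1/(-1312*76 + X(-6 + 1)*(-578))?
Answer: -1/99134 ≈ -1.0087e-5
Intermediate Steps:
1/(-1312*76 + X(-6 + 1)*(-578)) = 1/(-1312*76 - 1*(-578)) = 1/(-99712 + 578) = 1/(-99134) = -1/99134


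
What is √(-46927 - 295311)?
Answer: I*√342238 ≈ 585.01*I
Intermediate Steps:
√(-46927 - 295311) = √(-342238) = I*√342238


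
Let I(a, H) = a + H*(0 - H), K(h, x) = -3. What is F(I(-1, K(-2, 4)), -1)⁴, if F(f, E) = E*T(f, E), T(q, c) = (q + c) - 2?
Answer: 28561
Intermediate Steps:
T(q, c) = -2 + c + q (T(q, c) = (c + q) - 2 = -2 + c + q)
I(a, H) = a - H² (I(a, H) = a + H*(-H) = a - H²)
F(f, E) = E*(-2 + E + f)
F(I(-1, K(-2, 4)), -1)⁴ = (-(-2 - 1 + (-1 - 1*(-3)²)))⁴ = (-(-2 - 1 + (-1 - 1*9)))⁴ = (-(-2 - 1 + (-1 - 9)))⁴ = (-(-2 - 1 - 10))⁴ = (-1*(-13))⁴ = 13⁴ = 28561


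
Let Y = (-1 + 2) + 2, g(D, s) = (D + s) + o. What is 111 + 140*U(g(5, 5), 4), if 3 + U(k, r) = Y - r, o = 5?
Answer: -449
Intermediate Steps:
g(D, s) = 5 + D + s (g(D, s) = (D + s) + 5 = 5 + D + s)
Y = 3 (Y = 1 + 2 = 3)
U(k, r) = -r (U(k, r) = -3 + (3 - r) = -r)
111 + 140*U(g(5, 5), 4) = 111 + 140*(-1*4) = 111 + 140*(-4) = 111 - 560 = -449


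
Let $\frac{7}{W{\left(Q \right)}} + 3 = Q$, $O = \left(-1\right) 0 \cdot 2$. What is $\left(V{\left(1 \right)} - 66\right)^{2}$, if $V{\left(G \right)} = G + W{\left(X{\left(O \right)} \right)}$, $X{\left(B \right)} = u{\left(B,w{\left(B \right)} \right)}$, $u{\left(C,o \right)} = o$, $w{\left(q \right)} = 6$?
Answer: $\frac{35344}{9} \approx 3927.1$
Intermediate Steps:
$O = 0$ ($O = 0 \cdot 2 = 0$)
$X{\left(B \right)} = 6$
$W{\left(Q \right)} = \frac{7}{-3 + Q}$
$V{\left(G \right)} = \frac{7}{3} + G$ ($V{\left(G \right)} = G + \frac{7}{-3 + 6} = G + \frac{7}{3} = \frac{7}{3} + G$)
$\left(V{\left(1 \right)} - 66\right)^{2} = \left(\left(\frac{7}{3} + 1\right) - 66\right)^{2} = \left(\frac{10}{3} - 66\right)^{2} = \left(- \frac{188}{3}\right)^{2} = \frac{35344}{9}$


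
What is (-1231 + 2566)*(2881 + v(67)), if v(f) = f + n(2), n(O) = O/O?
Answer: 3936915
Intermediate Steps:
n(O) = 1
v(f) = 1 + f (v(f) = f + 1 = 1 + f)
(-1231 + 2566)*(2881 + v(67)) = (-1231 + 2566)*(2881 + (1 + 67)) = 1335*(2881 + 68) = 1335*2949 = 3936915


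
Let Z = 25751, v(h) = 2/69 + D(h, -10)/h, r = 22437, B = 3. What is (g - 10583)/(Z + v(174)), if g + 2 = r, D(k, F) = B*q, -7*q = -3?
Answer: 332021928/721389533 ≈ 0.46025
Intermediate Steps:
q = 3/7 (q = -⅐*(-3) = 3/7 ≈ 0.42857)
D(k, F) = 9/7 (D(k, F) = 3*(3/7) = 9/7)
g = 22435 (g = -2 + 22437 = 22435)
v(h) = 2/69 + 9/(7*h)
(g - 10583)/(Z + v(174)) = (22435 - 10583)/(25751 + (1/483)*(621 + 14*174)/174) = 11852/(25751 + (1/483)*(1/174)*(621 + 2436)) = 11852/(25751 + (1/483)*(1/174)*3057) = 11852/(25751 + 1019/28014) = 11852/(721389533/28014) = 11852*(28014/721389533) = 332021928/721389533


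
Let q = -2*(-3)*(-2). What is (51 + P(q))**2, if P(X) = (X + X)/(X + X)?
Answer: 2704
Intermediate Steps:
q = -12 (q = 6*(-2) = -12)
P(X) = 1 (P(X) = (2*X)/((2*X)) = (2*X)*(1/(2*X)) = 1)
(51 + P(q))**2 = (51 + 1)**2 = 52**2 = 2704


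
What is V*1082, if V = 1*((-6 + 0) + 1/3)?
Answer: -18394/3 ≈ -6131.3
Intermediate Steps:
V = -17/3 (V = 1*(-6 + ⅓) = 1*(-17/3) = -17/3 ≈ -5.6667)
V*1082 = -17/3*1082 = -18394/3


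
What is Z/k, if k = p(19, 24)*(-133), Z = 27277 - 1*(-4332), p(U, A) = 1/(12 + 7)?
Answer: -31609/7 ≈ -4515.6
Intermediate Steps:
p(U, A) = 1/19
Z = 31609 (Z = 27277 + 4332 = 31609)
k = -7 (k = (1/19)*(-133) = -7)
Z/k = 31609/(-7) = 31609*(-1/7) = -31609/7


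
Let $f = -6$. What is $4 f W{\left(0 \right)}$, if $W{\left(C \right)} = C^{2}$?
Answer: $0$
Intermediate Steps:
$4 f W{\left(0 \right)} = 4 \left(-6\right) 0^{2} = \left(-24\right) 0 = 0$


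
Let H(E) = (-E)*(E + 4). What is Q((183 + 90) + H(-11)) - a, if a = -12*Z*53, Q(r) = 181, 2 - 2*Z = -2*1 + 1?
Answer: 1135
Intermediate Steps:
H(E) = -E*(4 + E) (H(E) = (-E)*(4 + E) = -E*(4 + E))
Z = 3/2 (Z = 1 - (-2*1 + 1)/2 = 1 - (-2 + 1)/2 = 1 - 1/2*(-1) = 1 + 1/2 = 3/2 ≈ 1.5000)
a = -954 (a = -12*3/2*53 = -18*53 = -954)
Q((183 + 90) + H(-11)) - a = 181 - 1*(-954) = 181 + 954 = 1135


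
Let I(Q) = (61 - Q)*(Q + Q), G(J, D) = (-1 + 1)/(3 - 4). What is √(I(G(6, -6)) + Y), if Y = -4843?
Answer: I*√4843 ≈ 69.592*I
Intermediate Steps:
G(J, D) = 0 (G(J, D) = 0/(-1) = 0*(-1) = 0)
I(Q) = 2*Q*(61 - Q) (I(Q) = (61 - Q)*(2*Q) = 2*Q*(61 - Q))
√(I(G(6, -6)) + Y) = √(2*0*(61 - 1*0) - 4843) = √(2*0*(61 + 0) - 4843) = √(2*0*61 - 4843) = √(0 - 4843) = √(-4843) = I*√4843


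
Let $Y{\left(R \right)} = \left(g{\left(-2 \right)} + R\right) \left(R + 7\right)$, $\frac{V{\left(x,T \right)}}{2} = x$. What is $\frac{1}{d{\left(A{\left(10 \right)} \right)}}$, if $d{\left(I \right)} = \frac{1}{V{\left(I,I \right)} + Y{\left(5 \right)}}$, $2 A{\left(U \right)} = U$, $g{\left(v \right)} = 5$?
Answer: $130$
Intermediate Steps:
$V{\left(x,T \right)} = 2 x$
$Y{\left(R \right)} = \left(5 + R\right) \left(7 + R\right)$ ($Y{\left(R \right)} = \left(5 + R\right) \left(R + 7\right) = \left(5 + R\right) \left(7 + R\right)$)
$A{\left(U \right)} = \frac{U}{2}$
$d{\left(I \right)} = \frac{1}{120 + 2 I}$ ($d{\left(I \right)} = \frac{1}{2 I + \left(35 + 5^{2} + 12 \cdot 5\right)} = \frac{1}{2 I + \left(35 + 25 + 60\right)} = \frac{1}{2 I + 120} = \frac{1}{120 + 2 I}$)
$\frac{1}{d{\left(A{\left(10 \right)} \right)}} = \frac{1}{\frac{1}{2} \frac{1}{60 + \frac{1}{2} \cdot 10}} = \frac{1}{\frac{1}{2} \frac{1}{60 + 5}} = \frac{1}{\frac{1}{2} \cdot \frac{1}{65}} = \frac{1}{\frac{1}{130}} = 130$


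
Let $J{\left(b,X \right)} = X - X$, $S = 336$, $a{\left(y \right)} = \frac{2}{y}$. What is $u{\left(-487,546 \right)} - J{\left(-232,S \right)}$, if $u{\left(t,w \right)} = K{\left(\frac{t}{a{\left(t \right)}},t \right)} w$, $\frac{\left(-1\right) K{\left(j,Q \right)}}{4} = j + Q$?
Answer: $-257924940$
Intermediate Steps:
$K{\left(j,Q \right)} = - 4 Q - 4 j$ ($K{\left(j,Q \right)} = - 4 \left(j + Q\right) = - 4 \left(Q + j\right) = - 4 Q - 4 j$)
$J{\left(b,X \right)} = 0$
$u{\left(t,w \right)} = w \left(- 4 t - 2 t^{2}\right)$ ($u{\left(t,w \right)} = \left(- 4 t - 4 \frac{t}{2 \frac{1}{t}}\right) w = \left(- 4 t - 4 t \frac{t}{2}\right) w = \left(- 4 t - 4 \frac{t^{2}}{2}\right) w = \left(- 4 t - 2 t^{2}\right) w = w \left(- 4 t - 2 t^{2}\right)$)
$u{\left(-487,546 \right)} - J{\left(-232,S \right)} = \left(-2\right) \left(-487\right) 546 \left(2 - 487\right) - 0 = \left(-2\right) \left(-487\right) 546 \left(-485\right) + 0 = -257924940 + 0 = -257924940$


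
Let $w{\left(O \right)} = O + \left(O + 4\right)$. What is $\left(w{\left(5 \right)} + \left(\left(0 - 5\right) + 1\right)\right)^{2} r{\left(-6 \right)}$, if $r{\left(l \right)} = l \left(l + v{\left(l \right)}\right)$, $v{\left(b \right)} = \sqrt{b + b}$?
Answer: $3600 - 1200 i \sqrt{3} \approx 3600.0 - 2078.5 i$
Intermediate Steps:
$w{\left(O \right)} = 4 + 2 O$ ($w{\left(O \right)} = O + \left(4 + O\right) = 4 + 2 O$)
$v{\left(b \right)} = \sqrt{2} \sqrt{b}$ ($v{\left(b \right)} = \sqrt{2 b} = \sqrt{2} \sqrt{b}$)
$r{\left(l \right)} = l \left(l + \sqrt{2} \sqrt{l}\right)$
$\left(w{\left(5 \right)} + \left(\left(0 - 5\right) + 1\right)\right)^{2} r{\left(-6 \right)} = \left(\left(4 + 2 \cdot 5\right) + \left(\left(0 - 5\right) + 1\right)\right)^{2} \left(- 6 \left(-6 + \sqrt{2} \sqrt{-6}\right)\right) = \left(\left(4 + 10\right) + \left(-5 + 1\right)\right)^{2} \left(- 6 \left(-6 + \sqrt{2} i \sqrt{6}\right)\right) = \left(14 - 4\right)^{2} \left(- 6 \left(-6 + 2 i \sqrt{3}\right)\right) = 10^{2} \left(36 - 12 i \sqrt{3}\right) = 100 \left(36 - 12 i \sqrt{3}\right) = 3600 - 1200 i \sqrt{3}$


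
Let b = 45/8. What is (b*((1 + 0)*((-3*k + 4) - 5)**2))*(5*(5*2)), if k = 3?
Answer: 28125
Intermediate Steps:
b = 45/8 (b = 45*(1/8) = 45/8 ≈ 5.6250)
(b*((1 + 0)*((-3*k + 4) - 5)**2))*(5*(5*2)) = (45*((1 + 0)*((-3*3 + 4) - 5)**2)/8)*(5*(5*2)) = (45*(1*((-9 + 4) - 5)**2)/8)*(5*10) = (45*(1*(-5 - 5)**2)/8)*50 = (45*(1*(-10)**2)/8)*50 = (45*(1*100)/8)*50 = ((45/8)*100)*50 = (1125/2)*50 = 28125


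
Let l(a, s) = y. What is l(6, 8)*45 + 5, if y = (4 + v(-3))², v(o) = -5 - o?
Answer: 185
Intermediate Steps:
y = 4 (y = (4 + (-5 - 1*(-3)))² = (4 + (-5 + 3))² = (4 - 2)² = 2² = 4)
l(a, s) = 4
l(6, 8)*45 + 5 = 4*45 + 5 = 180 + 5 = 185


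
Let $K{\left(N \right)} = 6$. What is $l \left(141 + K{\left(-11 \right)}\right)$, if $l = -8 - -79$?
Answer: $10437$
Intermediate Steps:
$l = 71$ ($l = -8 + 79 = 71$)
$l \left(141 + K{\left(-11 \right)}\right) = 71 \left(141 + 6\right) = 71 \cdot 147 = 10437$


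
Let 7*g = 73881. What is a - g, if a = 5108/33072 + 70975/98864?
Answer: -90398047687/8565648 ≈ -10554.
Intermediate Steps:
a = 1067471/1223664 (a = 5108*(1/33072) + 70975*(1/98864) = 1277/8268 + 425/592 = 1067471/1223664 ≈ 0.87236)
g = 73881/7 (g = (⅐)*73881 = 73881/7 ≈ 10554.)
a - g = 1067471/1223664 - 1*73881/7 = 1067471/1223664 - 73881/7 = -90398047687/8565648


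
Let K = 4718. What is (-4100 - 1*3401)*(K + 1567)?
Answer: -47143785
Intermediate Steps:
(-4100 - 1*3401)*(K + 1567) = (-4100 - 1*3401)*(4718 + 1567) = (-4100 - 3401)*6285 = -7501*6285 = -47143785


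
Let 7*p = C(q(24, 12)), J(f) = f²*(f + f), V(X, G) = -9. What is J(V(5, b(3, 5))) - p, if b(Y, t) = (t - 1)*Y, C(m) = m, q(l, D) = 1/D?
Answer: -122473/84 ≈ -1458.0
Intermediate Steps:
b(Y, t) = Y*(-1 + t) (b(Y, t) = (-1 + t)*Y = Y*(-1 + t))
J(f) = 2*f³ (J(f) = f²*(2*f) = 2*f³)
p = 1/84 (p = (⅐)/12 = (⅐)*(1/12) = 1/84 ≈ 0.011905)
J(V(5, b(3, 5))) - p = 2*(-9)³ - 1*1/84 = 2*(-729) - 1/84 = -1458 - 1/84 = -122473/84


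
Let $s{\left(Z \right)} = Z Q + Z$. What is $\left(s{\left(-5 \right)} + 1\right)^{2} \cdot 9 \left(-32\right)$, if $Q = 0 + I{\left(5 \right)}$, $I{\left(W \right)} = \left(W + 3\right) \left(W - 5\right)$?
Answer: $-4608$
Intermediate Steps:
$I{\left(W \right)} = \left(-5 + W\right) \left(3 + W\right)$ ($I{\left(W \right)} = \left(3 + W\right) \left(-5 + W\right) = \left(-5 + W\right) \left(3 + W\right)$)
$Q = 0$ ($Q = 0 - \left(25 - 25\right) = 0 - 0 = 0 + 0 = 0$)
$s{\left(Z \right)} = Z$ ($s{\left(Z \right)} = Z 0 + Z = 0 + Z = Z$)
$\left(s{\left(-5 \right)} + 1\right)^{2} \cdot 9 \left(-32\right) = \left(-5 + 1\right)^{2} \cdot 9 \left(-32\right) = \left(-4\right)^{2} \cdot 9 \left(-32\right) = 16 \cdot 9 \left(-32\right) = 144 \left(-32\right) = -4608$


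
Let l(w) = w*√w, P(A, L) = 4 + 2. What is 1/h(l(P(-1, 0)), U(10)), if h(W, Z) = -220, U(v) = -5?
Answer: -1/220 ≈ -0.0045455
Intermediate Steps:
P(A, L) = 6
l(w) = w^(3/2)
1/h(l(P(-1, 0)), U(10)) = 1/(-220) = -1/220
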